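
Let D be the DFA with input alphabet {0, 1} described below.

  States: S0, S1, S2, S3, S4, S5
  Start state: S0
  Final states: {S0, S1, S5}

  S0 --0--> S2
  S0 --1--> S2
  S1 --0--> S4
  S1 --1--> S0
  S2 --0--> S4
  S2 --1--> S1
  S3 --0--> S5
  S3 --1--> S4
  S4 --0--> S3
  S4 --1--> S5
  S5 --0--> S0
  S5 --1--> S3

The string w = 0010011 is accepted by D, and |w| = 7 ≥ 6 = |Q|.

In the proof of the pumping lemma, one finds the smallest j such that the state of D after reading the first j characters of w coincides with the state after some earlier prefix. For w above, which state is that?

S0

State sequence: S0 -0-> S2 -0-> S4 -1-> S5 -0-> S0 -0-> S2 -1-> S1 -1-> S0
First repeat at step 4: S0 was already visited.

The earliest repeat is at step j = 4: D is in S0, which it already visited at step i = 0.
Since D has 6 states, any run of length ≥ 6 visits 6+1 states, so by pigeonhole some state repeats within the first 6 steps — that repeat gives the pumpable loop.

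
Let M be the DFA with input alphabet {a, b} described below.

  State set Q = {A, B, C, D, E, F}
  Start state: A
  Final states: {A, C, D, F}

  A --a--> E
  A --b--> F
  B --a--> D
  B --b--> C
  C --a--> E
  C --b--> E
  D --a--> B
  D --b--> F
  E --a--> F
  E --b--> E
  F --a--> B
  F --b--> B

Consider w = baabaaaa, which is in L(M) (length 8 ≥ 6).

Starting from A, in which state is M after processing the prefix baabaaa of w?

B

State sequence: A -b-> F -a-> B -a-> D -b-> F -a-> B -a-> D -a-> B

After reading 7 characters, M is in state B.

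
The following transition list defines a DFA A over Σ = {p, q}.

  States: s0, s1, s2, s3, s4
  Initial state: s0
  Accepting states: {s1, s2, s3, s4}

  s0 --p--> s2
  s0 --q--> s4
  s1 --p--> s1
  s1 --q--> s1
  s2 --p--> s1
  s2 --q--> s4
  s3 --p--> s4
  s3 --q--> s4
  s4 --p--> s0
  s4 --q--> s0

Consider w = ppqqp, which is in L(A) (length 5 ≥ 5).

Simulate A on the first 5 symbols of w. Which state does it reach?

s1

Run of A on the first 5 characters of w = p p q q p:
  step 0: s0  (start)
  step 1: s2  (read p: s0→s2)
  step 2: s1  (read p: s2→s1)
  step 3: s1  (read q: s1→s1)
  step 4: s1  (read q: s1→s1)
  step 5: s1  (read p: s1→s1)

After reading 5 characters, A is in state s1.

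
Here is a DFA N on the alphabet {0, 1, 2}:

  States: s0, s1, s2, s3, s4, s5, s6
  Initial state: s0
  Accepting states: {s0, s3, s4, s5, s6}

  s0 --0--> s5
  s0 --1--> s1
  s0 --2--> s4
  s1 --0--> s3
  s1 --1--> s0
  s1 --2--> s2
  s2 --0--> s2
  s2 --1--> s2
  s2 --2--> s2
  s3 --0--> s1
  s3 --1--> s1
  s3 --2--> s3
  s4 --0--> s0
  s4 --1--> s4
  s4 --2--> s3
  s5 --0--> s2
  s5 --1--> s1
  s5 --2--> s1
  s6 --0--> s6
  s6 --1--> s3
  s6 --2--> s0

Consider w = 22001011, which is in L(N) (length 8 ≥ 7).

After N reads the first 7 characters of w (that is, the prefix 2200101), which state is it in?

s1

State sequence: s0 -2-> s4 -2-> s3 -0-> s1 -0-> s3 -1-> s1 -0-> s3 -1-> s1

After reading 7 characters, N is in state s1.
(This kind of state-tracing is the core of the pumping-lemma construction: with 7 states, pigeonhole forces a repeat within the first 7 steps.)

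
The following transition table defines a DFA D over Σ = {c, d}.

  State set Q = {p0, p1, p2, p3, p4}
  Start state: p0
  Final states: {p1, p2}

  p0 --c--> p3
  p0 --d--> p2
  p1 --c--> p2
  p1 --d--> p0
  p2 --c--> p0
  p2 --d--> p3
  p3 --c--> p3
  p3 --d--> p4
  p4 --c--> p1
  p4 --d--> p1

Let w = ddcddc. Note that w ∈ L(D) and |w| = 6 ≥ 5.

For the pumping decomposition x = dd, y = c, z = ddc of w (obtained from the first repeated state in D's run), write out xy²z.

xy^2z = dd·c·c·ddc = ddccddc.
Reading y = c takes D from p3 back to p3, so after x·y·y the machine is still in p3, and z then leads to the accepting state p2. Hence ddccddc ∈ L(D).

ddccddc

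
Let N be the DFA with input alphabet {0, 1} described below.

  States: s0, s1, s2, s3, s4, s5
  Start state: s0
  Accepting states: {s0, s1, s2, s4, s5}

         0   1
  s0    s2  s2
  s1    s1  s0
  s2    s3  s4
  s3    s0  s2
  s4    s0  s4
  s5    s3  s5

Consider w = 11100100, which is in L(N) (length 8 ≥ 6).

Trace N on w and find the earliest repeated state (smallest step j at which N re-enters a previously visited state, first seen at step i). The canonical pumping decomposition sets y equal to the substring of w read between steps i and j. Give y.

Run of N on w = 1 1 1 0 0 1 0 0:
  step 0: s0  (start)
  step 1: s2  (read 1: s0→s2)
  step 2: s4  (read 1: s2→s4)
  step 3: s4  (read 1: s4→s4)   ← first repeat (s4 seen earlier)
  step 4: s0  (read 0: s4→s0)
  step 5: s2  (read 0: s0→s2)
  step 6: s4  (read 1: s2→s4)
  step 7: s0  (read 0: s4→s0)
  step 8: s2  (read 0: s0→s2)

So i = 2, j = 3, giving x = w[0:2] = 11, y = w[2:3] = 1, z = w[3:8] = 00100.
Check: |xy| = 3 ≤ 6 and |y| = 1 ≥ 1. Reading y takes N from s4 back to s4, so every xyⁱz is accepted.

1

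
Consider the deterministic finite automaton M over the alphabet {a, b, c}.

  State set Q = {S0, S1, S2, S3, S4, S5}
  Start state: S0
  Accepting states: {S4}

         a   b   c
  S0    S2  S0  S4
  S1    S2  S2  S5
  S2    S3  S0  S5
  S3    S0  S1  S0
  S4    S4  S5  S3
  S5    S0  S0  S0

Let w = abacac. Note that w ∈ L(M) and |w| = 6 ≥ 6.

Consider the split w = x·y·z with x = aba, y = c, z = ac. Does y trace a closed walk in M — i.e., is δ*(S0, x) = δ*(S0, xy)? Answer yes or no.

Run of M on the first 4 characters of w = a b a c:
  step 0: S0  (start)
  step 1: S2  (read a: S0→S2)
  step 2: S0  (read b: S2→S0)
  step 3: S2  (read a: S0→S2)
  step 4: S5  (read c: S2→S5)

After x (step 3): S2. After xy (step 4): S5.
They differ (S2 ≠ S5), so y is not a cycle from the state after x; this split is not the one the pumping-lemma construction produces, and pumping y need not keep the string in L(M).

no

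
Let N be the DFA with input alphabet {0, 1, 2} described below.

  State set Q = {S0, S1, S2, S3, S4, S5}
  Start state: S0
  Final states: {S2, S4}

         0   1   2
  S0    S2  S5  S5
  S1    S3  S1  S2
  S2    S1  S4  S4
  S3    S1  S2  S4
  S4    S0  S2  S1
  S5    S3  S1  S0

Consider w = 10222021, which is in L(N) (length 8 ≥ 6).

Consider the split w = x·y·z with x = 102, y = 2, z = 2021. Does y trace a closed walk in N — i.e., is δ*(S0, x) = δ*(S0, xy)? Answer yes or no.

Run of N on the first 4 characters of w = 1 0 2 2:
  step 0: S0  (start)
  step 1: S5  (read 1: S0→S5)
  step 2: S3  (read 0: S5→S3)
  step 3: S4  (read 2: S3→S4)
  step 4: S1  (read 2: S4→S1)

After x (step 3): S4. After xy (step 4): S1.
They differ (S4 ≠ S1), so y is not a cycle from the state after x; this split is not the one the pumping-lemma construction produces, and pumping y need not keep the string in L(N).

no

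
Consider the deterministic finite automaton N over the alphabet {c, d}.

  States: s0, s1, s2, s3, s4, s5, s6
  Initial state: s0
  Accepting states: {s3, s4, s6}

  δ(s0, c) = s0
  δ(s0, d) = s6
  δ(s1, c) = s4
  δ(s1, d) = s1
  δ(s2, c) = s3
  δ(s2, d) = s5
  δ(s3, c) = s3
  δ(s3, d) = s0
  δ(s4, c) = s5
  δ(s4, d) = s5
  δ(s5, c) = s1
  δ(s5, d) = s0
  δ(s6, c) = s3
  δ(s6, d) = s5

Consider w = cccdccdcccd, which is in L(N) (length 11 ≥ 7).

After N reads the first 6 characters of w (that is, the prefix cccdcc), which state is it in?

s3

Run of N on the first 6 characters of w = c c c d c c:
  step 0: s0  (start)
  step 1: s0  (read c: s0→s0)
  step 2: s0  (read c: s0→s0)
  step 3: s0  (read c: s0→s0)
  step 4: s6  (read d: s0→s6)
  step 5: s3  (read c: s6→s3)
  step 6: s3  (read c: s3→s3)

After reading 6 characters, N is in state s3.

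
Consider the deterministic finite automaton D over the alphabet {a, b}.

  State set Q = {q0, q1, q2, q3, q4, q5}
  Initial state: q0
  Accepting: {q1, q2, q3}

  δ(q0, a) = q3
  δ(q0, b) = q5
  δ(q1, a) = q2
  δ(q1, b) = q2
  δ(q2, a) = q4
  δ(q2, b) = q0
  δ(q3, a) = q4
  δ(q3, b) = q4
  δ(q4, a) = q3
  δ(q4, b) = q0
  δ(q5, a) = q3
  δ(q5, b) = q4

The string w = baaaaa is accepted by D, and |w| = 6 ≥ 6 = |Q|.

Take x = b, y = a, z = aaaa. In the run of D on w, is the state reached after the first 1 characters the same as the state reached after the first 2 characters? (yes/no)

no

Run of D on the first 2 characters of w = b a:
  step 0: q0  (start)
  step 1: q5  (read b: q0→q5)
  step 2: q3  (read a: q5→q3)

After x (step 1): q5. After xy (step 2): q3.
They differ (q5 ≠ q3), so y is not a cycle from the state after x; this split is not the one the pumping-lemma construction produces, and pumping y need not keep the string in L(D).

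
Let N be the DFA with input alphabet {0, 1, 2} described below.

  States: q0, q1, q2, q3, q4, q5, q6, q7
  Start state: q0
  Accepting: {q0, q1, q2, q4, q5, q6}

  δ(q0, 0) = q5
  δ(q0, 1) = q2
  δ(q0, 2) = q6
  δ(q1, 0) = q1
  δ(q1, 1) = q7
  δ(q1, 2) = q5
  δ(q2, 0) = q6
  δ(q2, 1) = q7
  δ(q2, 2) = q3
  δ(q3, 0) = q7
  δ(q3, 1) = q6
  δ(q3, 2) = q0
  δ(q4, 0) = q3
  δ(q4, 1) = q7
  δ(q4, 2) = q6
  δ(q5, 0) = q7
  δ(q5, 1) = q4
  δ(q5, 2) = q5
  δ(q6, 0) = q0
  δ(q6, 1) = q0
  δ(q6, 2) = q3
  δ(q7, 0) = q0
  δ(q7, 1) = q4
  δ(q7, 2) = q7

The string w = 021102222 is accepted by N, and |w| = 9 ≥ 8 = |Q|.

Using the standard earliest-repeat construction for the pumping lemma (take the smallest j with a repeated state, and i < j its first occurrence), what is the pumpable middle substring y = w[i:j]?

2

Run of N on w = 0 2 1 1 0 2 2 2 2:
  step 0: q0  (start)
  step 1: q5  (read 0: q0→q5)
  step 2: q5  (read 2: q5→q5)   ← first repeat (q5 seen earlier)
  step 3: q4  (read 1: q5→q4)
  step 4: q7  (read 1: q4→q7)
  step 5: q0  (read 0: q7→q0)
  step 6: q6  (read 2: q0→q6)
  step 7: q3  (read 2: q6→q3)
  step 8: q0  (read 2: q3→q0)
  step 9: q6  (read 2: q0→q6)

So i = 1, j = 2, giving x = w[0:1] = 0, y = w[1:2] = 2, z = w[2:9] = 1102222.
Check: |xy| = 2 ≤ 8 and |y| = 1 ≥ 1. Reading y takes N from q5 back to q5, so every xyⁱz is accepted.
With |Q| = 8, pigeonhole forces a state repeat no later than step 8; the substring read between the first and second visits to that state can be pumped.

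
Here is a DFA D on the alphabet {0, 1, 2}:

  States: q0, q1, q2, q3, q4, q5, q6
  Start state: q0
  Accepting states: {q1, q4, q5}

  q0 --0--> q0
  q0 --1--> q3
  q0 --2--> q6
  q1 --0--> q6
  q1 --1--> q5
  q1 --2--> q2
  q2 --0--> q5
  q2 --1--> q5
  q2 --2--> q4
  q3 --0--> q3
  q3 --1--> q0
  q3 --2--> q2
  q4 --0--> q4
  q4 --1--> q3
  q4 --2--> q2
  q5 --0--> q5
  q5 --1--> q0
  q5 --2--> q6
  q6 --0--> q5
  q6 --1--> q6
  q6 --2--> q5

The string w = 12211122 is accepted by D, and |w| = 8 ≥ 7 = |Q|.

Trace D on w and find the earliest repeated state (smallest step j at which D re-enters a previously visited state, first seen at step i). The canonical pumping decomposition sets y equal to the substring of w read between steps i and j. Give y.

Run of D on w = 1 2 2 1 1 1 2 2:
  step 0: q0  (start)
  step 1: q3  (read 1: q0→q3)
  step 2: q2  (read 2: q3→q2)
  step 3: q4  (read 2: q2→q4)
  step 4: q3  (read 1: q4→q3)   ← first repeat (q3 seen earlier)
  step 5: q0  (read 1: q3→q0)
  step 6: q3  (read 1: q0→q3)
  step 7: q2  (read 2: q3→q2)
  step 8: q4  (read 2: q2→q4)

So i = 1, j = 4, giving x = w[0:1] = 1, y = w[1:4] = 221, z = w[4:8] = 1122.
Check: |xy| = 4 ≤ 7 and |y| = 3 ≥ 1. Reading y takes D from q3 back to q3, so every xyⁱz is accepted.

221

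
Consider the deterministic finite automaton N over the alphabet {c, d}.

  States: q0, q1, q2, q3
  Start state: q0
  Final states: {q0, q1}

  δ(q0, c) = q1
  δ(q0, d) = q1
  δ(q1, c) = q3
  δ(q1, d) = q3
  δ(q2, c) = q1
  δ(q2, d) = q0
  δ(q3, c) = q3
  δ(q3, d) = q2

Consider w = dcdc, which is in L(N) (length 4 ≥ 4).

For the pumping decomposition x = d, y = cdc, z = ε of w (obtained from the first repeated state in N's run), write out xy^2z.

dcdccdc

xy^2z = d·cdc·cdc·ε = dcdccdc.
Reading y = cdc takes N from q1 back to q1, so after x·y·y the machine is still in q1, and z then leads to the accepting state q1. Hence dcdccdc ∈ L(N).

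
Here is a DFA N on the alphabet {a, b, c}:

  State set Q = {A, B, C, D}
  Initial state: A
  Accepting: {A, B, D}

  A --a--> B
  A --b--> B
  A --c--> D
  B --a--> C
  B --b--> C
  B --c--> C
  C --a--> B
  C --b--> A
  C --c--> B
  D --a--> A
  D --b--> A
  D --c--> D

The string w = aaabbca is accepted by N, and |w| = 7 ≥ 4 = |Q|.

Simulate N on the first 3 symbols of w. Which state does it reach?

B

State sequence: A -a-> B -a-> C -a-> B

After reading 3 characters, N is in state B.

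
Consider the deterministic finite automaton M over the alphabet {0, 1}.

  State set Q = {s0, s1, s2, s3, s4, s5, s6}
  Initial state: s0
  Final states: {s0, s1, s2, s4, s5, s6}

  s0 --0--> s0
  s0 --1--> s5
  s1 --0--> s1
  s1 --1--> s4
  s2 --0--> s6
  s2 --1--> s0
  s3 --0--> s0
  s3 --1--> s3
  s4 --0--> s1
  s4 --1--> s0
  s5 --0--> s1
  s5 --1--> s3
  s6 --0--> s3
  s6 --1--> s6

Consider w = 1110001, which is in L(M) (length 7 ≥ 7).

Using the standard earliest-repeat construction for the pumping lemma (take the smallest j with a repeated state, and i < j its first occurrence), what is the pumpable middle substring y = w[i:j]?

1

Run of M on w = 1 1 1 0 0 0 1:
  step 0: s0  (start)
  step 1: s5  (read 1: s0→s5)
  step 2: s3  (read 1: s5→s3)
  step 3: s3  (read 1: s3→s3)   ← first repeat (s3 seen earlier)
  step 4: s0  (read 0: s3→s0)
  step 5: s0  (read 0: s0→s0)
  step 6: s0  (read 0: s0→s0)
  step 7: s5  (read 1: s0→s5)

So i = 2, j = 3, giving x = w[0:2] = 11, y = w[2:3] = 1, z = w[3:7] = 0001.
Check: |xy| = 3 ≤ 7 and |y| = 1 ≥ 1. Reading y takes M from s3 back to s3, so every xyⁱz is accepted.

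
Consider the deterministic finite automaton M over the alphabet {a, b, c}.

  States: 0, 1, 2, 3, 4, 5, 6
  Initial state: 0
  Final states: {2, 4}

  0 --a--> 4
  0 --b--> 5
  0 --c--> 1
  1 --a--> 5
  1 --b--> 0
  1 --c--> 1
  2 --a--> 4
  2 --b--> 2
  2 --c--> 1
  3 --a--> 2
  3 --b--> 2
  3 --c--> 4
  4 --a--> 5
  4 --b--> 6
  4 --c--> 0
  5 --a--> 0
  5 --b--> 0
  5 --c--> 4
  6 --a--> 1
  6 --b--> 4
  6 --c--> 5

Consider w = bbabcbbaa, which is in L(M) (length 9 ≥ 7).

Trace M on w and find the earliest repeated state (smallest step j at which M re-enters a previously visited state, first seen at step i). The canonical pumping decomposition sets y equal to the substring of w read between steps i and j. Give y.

State sequence: 0 -b-> 5 -b-> 0 -a-> 4 -b-> 6 -c-> 5 -b-> 0 -b-> 5 -a-> 0 -a-> 4
First repeat at step 2: 0 was already visited.

So i = 0, j = 2, giving x = w[0:0] = ε, y = w[0:2] = bb, z = w[2:9] = abcbbaa.
Check: |xy| = 2 ≤ 7 and |y| = 2 ≥ 1. Reading y takes M from 0 back to 0, so every xyⁱz is accepted.
Since M has 7 states, any run of length ≥ 7 visits 7+1 states, so by pigeonhole some state repeats within the first 7 steps — that repeat gives the pumpable loop.

bb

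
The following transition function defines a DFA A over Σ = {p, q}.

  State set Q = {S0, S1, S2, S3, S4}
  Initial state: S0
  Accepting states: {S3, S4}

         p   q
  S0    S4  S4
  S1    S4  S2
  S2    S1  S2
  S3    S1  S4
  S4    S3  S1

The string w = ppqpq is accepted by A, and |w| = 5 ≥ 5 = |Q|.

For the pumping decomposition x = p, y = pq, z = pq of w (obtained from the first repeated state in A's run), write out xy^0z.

ppq

xy⁰z = xz = p·pq = ppq.
Reading y = pq takes A from S4 back to S4, so after x the machine is still in S4, and z then leads to the accepting state S4. Hence ppq ∈ L(A).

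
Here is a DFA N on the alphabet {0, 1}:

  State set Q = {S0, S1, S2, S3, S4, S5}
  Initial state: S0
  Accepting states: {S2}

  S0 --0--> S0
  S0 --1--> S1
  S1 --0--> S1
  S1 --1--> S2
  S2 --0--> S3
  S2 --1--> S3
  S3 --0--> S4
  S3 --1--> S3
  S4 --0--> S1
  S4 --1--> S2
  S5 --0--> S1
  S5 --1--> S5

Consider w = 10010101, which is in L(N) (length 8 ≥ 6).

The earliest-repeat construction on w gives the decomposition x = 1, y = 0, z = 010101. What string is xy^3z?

1000010101

xy^3z = 1·0·0·0·010101 = 1000010101.
Reading y = 0 takes N from S1 back to S1, so after x·y·y·y the machine is still in S1, and z then leads to the accepting state S2. Hence 1000010101 ∈ L(N).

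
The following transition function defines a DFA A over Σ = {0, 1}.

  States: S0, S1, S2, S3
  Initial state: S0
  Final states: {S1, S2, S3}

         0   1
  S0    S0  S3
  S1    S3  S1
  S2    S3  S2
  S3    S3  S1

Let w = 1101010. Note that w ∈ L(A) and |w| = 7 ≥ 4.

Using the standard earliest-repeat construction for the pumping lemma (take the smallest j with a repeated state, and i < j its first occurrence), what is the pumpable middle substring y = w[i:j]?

Run of A on w = 1 1 0 1 0 1 0:
  step 0: S0  (start)
  step 1: S3  (read 1: S0→S3)
  step 2: S1  (read 1: S3→S1)
  step 3: S3  (read 0: S1→S3)   ← first repeat (S3 seen earlier)
  step 4: S1  (read 1: S3→S1)
  step 5: S3  (read 0: S1→S3)
  step 6: S1  (read 1: S3→S1)
  step 7: S3  (read 0: S1→S3)

So i = 1, j = 3, giving x = w[0:1] = 1, y = w[1:3] = 10, z = w[3:7] = 1010.
Check: |xy| = 3 ≤ 4 and |y| = 2 ≥ 1. Reading y takes A from S3 back to S3, so every xyⁱz is accepted.

10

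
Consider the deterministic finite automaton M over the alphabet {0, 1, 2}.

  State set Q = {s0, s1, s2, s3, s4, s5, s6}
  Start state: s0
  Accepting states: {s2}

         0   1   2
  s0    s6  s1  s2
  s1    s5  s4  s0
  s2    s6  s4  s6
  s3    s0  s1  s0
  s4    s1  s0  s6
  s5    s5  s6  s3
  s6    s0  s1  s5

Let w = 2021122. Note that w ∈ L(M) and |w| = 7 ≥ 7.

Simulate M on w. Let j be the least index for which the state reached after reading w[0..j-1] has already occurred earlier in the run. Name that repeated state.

s6

State sequence: s0 -2-> s2 -0-> s6 -2-> s5 -1-> s6 -1-> s1 -2-> s0 -2-> s2
First repeat at step 4: s6 was already visited.

The earliest repeat is at step j = 4: M is in s6, which it already visited at step i = 2.
The DFA has 7 states, so the proof of the pumping lemma guarantees a repeated state among the first 7+1 visited; the segment between the two visits is the pumpable y.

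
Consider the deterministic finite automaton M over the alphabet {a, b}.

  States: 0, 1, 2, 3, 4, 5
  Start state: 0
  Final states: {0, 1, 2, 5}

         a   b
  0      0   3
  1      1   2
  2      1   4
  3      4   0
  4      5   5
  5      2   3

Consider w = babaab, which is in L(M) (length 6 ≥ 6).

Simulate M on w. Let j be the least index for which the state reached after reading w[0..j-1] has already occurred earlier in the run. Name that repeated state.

Run of M on w = b a b a a b:
  step 0: 0  (start)
  step 1: 3  (read b: 0→3)
  step 2: 4  (read a: 3→4)
  step 3: 5  (read b: 4→5)
  step 4: 2  (read a: 5→2)
  step 5: 1  (read a: 2→1)
  step 6: 2  (read b: 1→2)   ← first repeat (2 seen earlier)

The earliest repeat is at step j = 6: M is in 2, which it already visited at step i = 4.
Pumping length from the standard proof: p = 6 (the number of states). The repeated state found above gives |xy| = j ≤ 6 and |y| = j − i ≥ 1.

2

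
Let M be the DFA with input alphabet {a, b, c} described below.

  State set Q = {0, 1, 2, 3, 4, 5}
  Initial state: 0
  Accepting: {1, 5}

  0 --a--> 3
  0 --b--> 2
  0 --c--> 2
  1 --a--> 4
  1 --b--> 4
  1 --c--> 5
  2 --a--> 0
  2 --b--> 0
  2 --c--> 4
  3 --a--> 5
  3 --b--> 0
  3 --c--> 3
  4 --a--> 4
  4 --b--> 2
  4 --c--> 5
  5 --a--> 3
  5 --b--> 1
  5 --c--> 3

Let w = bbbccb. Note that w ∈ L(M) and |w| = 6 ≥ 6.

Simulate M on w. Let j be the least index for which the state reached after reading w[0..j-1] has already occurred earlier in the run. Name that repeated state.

0

Run of M on w = b b b c c b:
  step 0: 0  (start)
  step 1: 2  (read b: 0→2)
  step 2: 0  (read b: 2→0)   ← first repeat (0 seen earlier)
  step 3: 2  (read b: 0→2)
  step 4: 4  (read c: 2→4)
  step 5: 5  (read c: 4→5)
  step 6: 1  (read b: 5→1)

The earliest repeat is at step j = 2: M is in 0, which it already visited at step i = 0.
Pumping length from the standard proof: p = 6 (the number of states). The repeated state found above gives |xy| = j ≤ 6 and |y| = j − i ≥ 1.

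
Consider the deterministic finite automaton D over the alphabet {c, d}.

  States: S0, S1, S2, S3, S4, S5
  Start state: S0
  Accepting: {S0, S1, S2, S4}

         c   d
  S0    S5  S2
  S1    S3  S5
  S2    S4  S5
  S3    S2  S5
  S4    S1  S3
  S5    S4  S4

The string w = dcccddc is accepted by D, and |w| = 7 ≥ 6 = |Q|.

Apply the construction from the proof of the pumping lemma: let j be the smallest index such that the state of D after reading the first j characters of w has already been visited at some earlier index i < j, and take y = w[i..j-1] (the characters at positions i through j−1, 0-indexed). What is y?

ccdd

Run of D on w = d c c c d d c:
  step 0: S0  (start)
  step 1: S2  (read d: S0→S2)
  step 2: S4  (read c: S2→S4)
  step 3: S1  (read c: S4→S1)
  step 4: S3  (read c: S1→S3)
  step 5: S5  (read d: S3→S5)
  step 6: S4  (read d: S5→S4)   ← first repeat (S4 seen earlier)
  step 7: S1  (read c: S4→S1)

So i = 2, j = 6, giving x = w[0:2] = dc, y = w[2:6] = ccdd, z = w[6:7] = c.
Check: |xy| = 6 ≤ 6 and |y| = 4 ≥ 1. Reading y takes D from S4 back to S4, so every xyⁱz is accepted.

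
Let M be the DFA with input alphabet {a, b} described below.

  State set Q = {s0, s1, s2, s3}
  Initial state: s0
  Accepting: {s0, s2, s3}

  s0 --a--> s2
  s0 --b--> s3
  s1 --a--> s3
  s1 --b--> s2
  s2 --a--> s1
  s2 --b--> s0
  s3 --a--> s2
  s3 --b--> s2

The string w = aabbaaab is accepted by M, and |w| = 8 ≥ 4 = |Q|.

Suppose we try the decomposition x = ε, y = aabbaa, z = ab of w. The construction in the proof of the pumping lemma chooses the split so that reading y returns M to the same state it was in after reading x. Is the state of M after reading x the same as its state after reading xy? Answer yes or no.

Run of M on the first 6 characters of w = a a b b a a:
  step 0: s0  (start)
  step 1: s2  (read a: s0→s2)
  step 2: s1  (read a: s2→s1)
  step 3: s2  (read b: s1→s2)
  step 4: s0  (read b: s2→s0)
  step 5: s2  (read a: s0→s2)
  step 6: s1  (read a: s2→s1)

After x (step 0): s0. After xy (step 6): s1.
They differ (s0 ≠ s1), so y is not a cycle from the state after x; this split is not the one the pumping-lemma construction produces, and pumping y need not keep the string in L(M).

no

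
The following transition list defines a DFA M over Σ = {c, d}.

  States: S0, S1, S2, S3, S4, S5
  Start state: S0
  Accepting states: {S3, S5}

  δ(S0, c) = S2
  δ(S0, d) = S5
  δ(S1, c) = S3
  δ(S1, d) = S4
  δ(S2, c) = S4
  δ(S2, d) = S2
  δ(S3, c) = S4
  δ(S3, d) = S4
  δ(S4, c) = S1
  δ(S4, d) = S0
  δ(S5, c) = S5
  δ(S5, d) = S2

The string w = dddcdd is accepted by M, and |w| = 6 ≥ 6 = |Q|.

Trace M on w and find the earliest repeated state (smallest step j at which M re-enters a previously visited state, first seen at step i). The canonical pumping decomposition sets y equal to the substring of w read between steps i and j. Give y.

d

State sequence: S0 -d-> S5 -d-> S2 -d-> S2 -c-> S4 -d-> S0 -d-> S5
First repeat at step 3: S2 was already visited.

So i = 2, j = 3, giving x = w[0:2] = dd, y = w[2:3] = d, z = w[3:6] = cdd.
Check: |xy| = 3 ≤ 6 and |y| = 1 ≥ 1. Reading y takes M from S2 back to S2, so every xyⁱz is accepted.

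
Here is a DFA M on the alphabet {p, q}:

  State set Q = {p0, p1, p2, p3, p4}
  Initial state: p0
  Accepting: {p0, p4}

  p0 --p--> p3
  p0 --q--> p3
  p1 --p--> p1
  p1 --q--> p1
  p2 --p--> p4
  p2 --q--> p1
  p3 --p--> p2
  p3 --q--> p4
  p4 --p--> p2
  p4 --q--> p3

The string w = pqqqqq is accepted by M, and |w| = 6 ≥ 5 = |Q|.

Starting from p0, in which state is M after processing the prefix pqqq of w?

State sequence: p0 -p-> p3 -q-> p4 -q-> p3 -q-> p4

After reading 4 characters, M is in state p4.

p4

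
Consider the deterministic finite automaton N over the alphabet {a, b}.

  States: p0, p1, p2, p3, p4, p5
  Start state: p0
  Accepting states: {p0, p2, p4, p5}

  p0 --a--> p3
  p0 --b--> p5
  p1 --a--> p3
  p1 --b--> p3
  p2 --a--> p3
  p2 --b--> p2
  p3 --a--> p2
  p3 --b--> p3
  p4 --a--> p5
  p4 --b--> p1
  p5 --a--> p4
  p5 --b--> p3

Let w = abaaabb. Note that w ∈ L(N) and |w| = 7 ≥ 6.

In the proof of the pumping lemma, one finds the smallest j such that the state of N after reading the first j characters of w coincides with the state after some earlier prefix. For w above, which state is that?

Run of N on w = a b a a a b b:
  step 0: p0  (start)
  step 1: p3  (read a: p0→p3)
  step 2: p3  (read b: p3→p3)   ← first repeat (p3 seen earlier)
  step 3: p2  (read a: p3→p2)
  step 4: p3  (read a: p2→p3)
  step 5: p2  (read a: p3→p2)
  step 6: p2  (read b: p2→p2)
  step 7: p2  (read b: p2→p2)

The earliest repeat is at step j = 2: N is in p3, which it already visited at step i = 1.
Since N has 6 states, any run of length ≥ 6 visits 6+1 states, so by pigeonhole some state repeats within the first 6 steps — that repeat gives the pumpable loop.

p3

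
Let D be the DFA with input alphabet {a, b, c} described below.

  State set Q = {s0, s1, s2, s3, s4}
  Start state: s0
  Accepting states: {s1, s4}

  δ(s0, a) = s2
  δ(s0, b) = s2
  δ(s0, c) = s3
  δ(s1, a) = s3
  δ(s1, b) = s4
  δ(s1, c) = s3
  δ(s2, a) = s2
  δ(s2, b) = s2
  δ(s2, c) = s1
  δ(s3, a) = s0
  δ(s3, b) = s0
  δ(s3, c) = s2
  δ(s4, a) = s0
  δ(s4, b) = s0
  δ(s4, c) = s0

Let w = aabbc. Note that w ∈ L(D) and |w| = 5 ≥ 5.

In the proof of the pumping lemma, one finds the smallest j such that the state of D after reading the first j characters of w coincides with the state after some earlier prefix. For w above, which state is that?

State sequence: s0 -a-> s2 -a-> s2 -b-> s2 -b-> s2 -c-> s1
First repeat at step 2: s2 was already visited.

The earliest repeat is at step j = 2: D is in s2, which it already visited at step i = 1.
Since D has 5 states, any run of length ≥ 5 visits 5+1 states, so by pigeonhole some state repeats within the first 5 steps — that repeat gives the pumpable loop.

s2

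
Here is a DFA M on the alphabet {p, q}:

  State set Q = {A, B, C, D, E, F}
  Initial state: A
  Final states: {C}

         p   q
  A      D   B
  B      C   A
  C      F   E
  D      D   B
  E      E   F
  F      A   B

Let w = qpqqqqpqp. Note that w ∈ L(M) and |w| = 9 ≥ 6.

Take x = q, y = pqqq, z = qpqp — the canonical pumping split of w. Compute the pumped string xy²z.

qpqqqpqqqqpqp

xy^2z = q·pqqq·pqqq·qpqp = qpqqqpqqqqpqp.
Reading y = pqqq takes M from B back to B, so after x·y·y the machine is still in B, and z then leads to the accepting state C. Hence qpqqqpqqqqpqp ∈ L(M).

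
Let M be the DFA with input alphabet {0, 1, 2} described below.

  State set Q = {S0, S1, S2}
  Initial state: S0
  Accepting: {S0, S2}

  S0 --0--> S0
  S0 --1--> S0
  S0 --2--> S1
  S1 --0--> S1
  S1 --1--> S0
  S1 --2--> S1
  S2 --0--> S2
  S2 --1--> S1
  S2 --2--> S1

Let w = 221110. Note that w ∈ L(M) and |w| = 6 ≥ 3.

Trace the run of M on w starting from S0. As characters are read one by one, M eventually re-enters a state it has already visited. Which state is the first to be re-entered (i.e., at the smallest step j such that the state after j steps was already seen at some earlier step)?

S1

Run of M on w = 2 2 1 1 1 0:
  step 0: S0  (start)
  step 1: S1  (read 2: S0→S1)
  step 2: S1  (read 2: S1→S1)   ← first repeat (S1 seen earlier)
  step 3: S0  (read 1: S1→S0)
  step 4: S0  (read 1: S0→S0)
  step 5: S0  (read 1: S0→S0)
  step 6: S0  (read 0: S0→S0)

The earliest repeat is at step j = 2: M is in S1, which it already visited at step i = 1.
Since M has 3 states, any run of length ≥ 3 visits 3+1 states, so by pigeonhole some state repeats within the first 3 steps — that repeat gives the pumpable loop.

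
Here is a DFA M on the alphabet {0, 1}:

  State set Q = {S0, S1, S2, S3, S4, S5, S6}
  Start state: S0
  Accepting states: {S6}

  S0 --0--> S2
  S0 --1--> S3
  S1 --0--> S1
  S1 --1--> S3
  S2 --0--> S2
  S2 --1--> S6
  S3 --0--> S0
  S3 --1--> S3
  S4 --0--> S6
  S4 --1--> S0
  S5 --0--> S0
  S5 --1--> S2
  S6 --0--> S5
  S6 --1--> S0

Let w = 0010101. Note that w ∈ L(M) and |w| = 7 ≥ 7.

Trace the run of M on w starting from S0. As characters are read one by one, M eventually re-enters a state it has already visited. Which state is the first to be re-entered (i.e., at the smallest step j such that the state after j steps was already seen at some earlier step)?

Run of M on w = 0 0 1 0 1 0 1:
  step 0: S0  (start)
  step 1: S2  (read 0: S0→S2)
  step 2: S2  (read 0: S2→S2)   ← first repeat (S2 seen earlier)
  step 3: S6  (read 1: S2→S6)
  step 4: S5  (read 0: S6→S5)
  step 5: S2  (read 1: S5→S2)
  step 6: S2  (read 0: S2→S2)
  step 7: S6  (read 1: S2→S6)

The earliest repeat is at step j = 2: M is in S2, which it already visited at step i = 1.

S2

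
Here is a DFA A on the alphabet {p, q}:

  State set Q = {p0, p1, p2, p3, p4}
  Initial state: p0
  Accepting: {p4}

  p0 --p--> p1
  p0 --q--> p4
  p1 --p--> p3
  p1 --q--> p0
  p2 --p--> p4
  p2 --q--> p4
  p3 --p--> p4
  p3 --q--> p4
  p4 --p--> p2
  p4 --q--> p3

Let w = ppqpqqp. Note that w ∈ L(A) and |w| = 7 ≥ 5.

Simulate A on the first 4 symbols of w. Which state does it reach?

p2

State sequence: p0 -p-> p1 -p-> p3 -q-> p4 -p-> p2

After reading 4 characters, A is in state p2.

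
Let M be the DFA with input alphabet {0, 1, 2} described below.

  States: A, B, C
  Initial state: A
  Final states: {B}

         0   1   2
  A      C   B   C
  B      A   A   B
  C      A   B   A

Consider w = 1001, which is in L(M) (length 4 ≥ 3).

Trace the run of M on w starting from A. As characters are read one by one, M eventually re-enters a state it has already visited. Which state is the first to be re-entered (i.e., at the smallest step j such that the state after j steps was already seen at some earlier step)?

State sequence: A -1-> B -0-> A -0-> C -1-> B
First repeat at step 2: A was already visited.

The earliest repeat is at step j = 2: M is in A, which it already visited at step i = 0.
The DFA has 3 states, so the proof of the pumping lemma guarantees a repeated state among the first 3+1 visited; the segment between the two visits is the pumpable y.

A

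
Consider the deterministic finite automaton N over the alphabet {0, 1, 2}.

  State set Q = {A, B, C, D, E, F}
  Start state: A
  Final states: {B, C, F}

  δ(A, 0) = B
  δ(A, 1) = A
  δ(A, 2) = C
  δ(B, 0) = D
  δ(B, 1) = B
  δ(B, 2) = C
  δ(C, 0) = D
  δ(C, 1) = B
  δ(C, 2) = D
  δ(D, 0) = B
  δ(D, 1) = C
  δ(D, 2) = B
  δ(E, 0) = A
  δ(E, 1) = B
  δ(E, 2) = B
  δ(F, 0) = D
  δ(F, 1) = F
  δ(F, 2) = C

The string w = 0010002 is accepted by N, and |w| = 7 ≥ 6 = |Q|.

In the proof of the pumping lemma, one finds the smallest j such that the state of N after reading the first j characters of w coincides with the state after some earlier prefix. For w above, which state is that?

D

Run of N on w = 0 0 1 0 0 0 2:
  step 0: A  (start)
  step 1: B  (read 0: A→B)
  step 2: D  (read 0: B→D)
  step 3: C  (read 1: D→C)
  step 4: D  (read 0: C→D)   ← first repeat (D seen earlier)
  step 5: B  (read 0: D→B)
  step 6: D  (read 0: B→D)
  step 7: B  (read 2: D→B)

The earliest repeat is at step j = 4: N is in D, which it already visited at step i = 2.
With |Q| = 6, pigeonhole forces a state repeat no later than step 6; the substring read between the first and second visits to that state can be pumped.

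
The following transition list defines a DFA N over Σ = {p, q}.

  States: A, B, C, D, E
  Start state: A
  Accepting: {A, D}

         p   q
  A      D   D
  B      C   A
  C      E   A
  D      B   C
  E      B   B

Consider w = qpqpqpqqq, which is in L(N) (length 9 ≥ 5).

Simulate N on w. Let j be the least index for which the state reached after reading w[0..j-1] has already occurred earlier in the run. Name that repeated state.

Run of N on w = q p q p q p q q q:
  step 0: A  (start)
  step 1: D  (read q: A→D)
  step 2: B  (read p: D→B)
  step 3: A  (read q: B→A)   ← first repeat (A seen earlier)
  step 4: D  (read p: A→D)
  step 5: C  (read q: D→C)
  step 6: E  (read p: C→E)
  step 7: B  (read q: E→B)
  step 8: A  (read q: B→A)
  step 9: D  (read q: A→D)

The earliest repeat is at step j = 3: N is in A, which it already visited at step i = 0.
With |Q| = 5, pigeonhole forces a state repeat no later than step 5; the substring read between the first and second visits to that state can be pumped.

A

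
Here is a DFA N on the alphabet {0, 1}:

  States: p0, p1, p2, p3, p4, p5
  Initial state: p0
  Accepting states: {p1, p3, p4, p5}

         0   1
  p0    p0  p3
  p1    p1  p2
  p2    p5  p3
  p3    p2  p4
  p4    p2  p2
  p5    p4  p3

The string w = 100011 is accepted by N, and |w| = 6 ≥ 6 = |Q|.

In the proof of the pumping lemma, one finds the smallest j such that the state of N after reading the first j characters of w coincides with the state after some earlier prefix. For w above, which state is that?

p2

State sequence: p0 -1-> p3 -0-> p2 -0-> p5 -0-> p4 -1-> p2 -1-> p3
First repeat at step 5: p2 was already visited.

The earliest repeat is at step j = 5: N is in p2, which it already visited at step i = 2.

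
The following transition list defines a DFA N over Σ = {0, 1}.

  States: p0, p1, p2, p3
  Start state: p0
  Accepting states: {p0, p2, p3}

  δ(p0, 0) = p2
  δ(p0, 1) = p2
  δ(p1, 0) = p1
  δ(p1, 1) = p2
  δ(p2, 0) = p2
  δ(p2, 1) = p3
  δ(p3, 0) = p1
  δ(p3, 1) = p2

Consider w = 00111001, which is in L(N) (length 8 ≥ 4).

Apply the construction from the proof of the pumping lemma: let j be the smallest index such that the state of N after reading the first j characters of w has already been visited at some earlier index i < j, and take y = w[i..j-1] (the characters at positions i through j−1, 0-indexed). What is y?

Run of N on w = 0 0 1 1 1 0 0 1:
  step 0: p0  (start)
  step 1: p2  (read 0: p0→p2)
  step 2: p2  (read 0: p2→p2)   ← first repeat (p2 seen earlier)
  step 3: p3  (read 1: p2→p3)
  step 4: p2  (read 1: p3→p2)
  step 5: p3  (read 1: p2→p3)
  step 6: p1  (read 0: p3→p1)
  step 7: p1  (read 0: p1→p1)
  step 8: p2  (read 1: p1→p2)

So i = 1, j = 2, giving x = w[0:1] = 0, y = w[1:2] = 0, z = w[2:8] = 111001.
Check: |xy| = 2 ≤ 4 and |y| = 1 ≥ 1. Reading y takes N from p2 back to p2, so every xyⁱz is accepted.
Pumping length from the standard proof: p = 4 (the number of states). The repeated state found above gives |xy| = j ≤ 4 and |y| = j − i ≥ 1.

0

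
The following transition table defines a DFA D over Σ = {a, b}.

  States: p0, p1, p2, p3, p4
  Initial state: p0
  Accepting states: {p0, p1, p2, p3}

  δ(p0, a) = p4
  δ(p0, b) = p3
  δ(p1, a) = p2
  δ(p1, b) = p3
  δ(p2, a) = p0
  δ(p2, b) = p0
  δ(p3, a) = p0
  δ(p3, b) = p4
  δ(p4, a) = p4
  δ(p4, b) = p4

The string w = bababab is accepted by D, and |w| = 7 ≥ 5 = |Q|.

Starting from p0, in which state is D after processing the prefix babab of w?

State sequence: p0 -b-> p3 -a-> p0 -b-> p3 -a-> p0 -b-> p3

After reading 5 characters, D is in state p3.

p3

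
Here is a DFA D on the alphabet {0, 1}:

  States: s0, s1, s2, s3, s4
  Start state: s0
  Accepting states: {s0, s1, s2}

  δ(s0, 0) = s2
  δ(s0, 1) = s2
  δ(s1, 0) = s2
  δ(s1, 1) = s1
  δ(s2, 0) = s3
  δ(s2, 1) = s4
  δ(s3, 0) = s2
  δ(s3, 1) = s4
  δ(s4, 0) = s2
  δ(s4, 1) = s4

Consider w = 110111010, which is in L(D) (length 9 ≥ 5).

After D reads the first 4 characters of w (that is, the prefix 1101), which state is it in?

State sequence: s0 -1-> s2 -1-> s4 -0-> s2 -1-> s4

After reading 4 characters, D is in state s4.
(This kind of state-tracing is the core of the pumping-lemma construction: with 5 states, pigeonhole forces a repeat within the first 5 steps.)

s4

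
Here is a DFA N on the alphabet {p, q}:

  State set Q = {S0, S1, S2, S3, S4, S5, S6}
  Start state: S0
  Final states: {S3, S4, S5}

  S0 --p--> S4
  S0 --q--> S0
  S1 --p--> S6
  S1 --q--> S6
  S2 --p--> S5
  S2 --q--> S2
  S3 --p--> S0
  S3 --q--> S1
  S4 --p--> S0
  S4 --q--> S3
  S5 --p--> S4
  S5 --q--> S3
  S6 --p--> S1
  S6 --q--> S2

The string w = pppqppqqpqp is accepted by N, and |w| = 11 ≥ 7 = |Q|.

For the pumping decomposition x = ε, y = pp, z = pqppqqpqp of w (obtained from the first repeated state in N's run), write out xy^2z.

pppppqppqqpqp

xy^2z = ε·pp·pp·pqppqqpqp = pppppqppqqpqp.
Reading y = pp takes N from S0 back to S0, so after x·y·y the machine is still in S0, and z then leads to the accepting state S5. Hence pppppqppqqpqp ∈ L(N).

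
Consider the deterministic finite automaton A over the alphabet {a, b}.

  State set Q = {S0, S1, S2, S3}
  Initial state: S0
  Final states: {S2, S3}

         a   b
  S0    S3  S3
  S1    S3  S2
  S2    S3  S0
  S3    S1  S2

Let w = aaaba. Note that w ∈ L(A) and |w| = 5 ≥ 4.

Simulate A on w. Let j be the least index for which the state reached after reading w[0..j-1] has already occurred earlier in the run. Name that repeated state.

Run of A on w = a a a b a:
  step 0: S0  (start)
  step 1: S3  (read a: S0→S3)
  step 2: S1  (read a: S3→S1)
  step 3: S3  (read a: S1→S3)   ← first repeat (S3 seen earlier)
  step 4: S2  (read b: S3→S2)
  step 5: S3  (read a: S2→S3)

The earliest repeat is at step j = 3: A is in S3, which it already visited at step i = 1.
With |Q| = 4, pigeonhole forces a state repeat no later than step 4; the substring read between the first and second visits to that state can be pumped.

S3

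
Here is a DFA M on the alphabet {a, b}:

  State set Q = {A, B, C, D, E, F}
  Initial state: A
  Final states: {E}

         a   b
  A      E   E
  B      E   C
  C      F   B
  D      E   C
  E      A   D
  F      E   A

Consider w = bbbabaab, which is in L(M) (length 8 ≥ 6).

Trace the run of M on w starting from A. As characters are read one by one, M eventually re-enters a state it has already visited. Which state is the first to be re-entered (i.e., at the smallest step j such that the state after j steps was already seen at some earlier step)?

A

Run of M on w = b b b a b a a b:
  step 0: A  (start)
  step 1: E  (read b: A→E)
  step 2: D  (read b: E→D)
  step 3: C  (read b: D→C)
  step 4: F  (read a: C→F)
  step 5: A  (read b: F→A)   ← first repeat (A seen earlier)
  step 6: E  (read a: A→E)
  step 7: A  (read a: E→A)
  step 8: E  (read b: A→E)

The earliest repeat is at step j = 5: M is in A, which it already visited at step i = 0.
The DFA has 6 states, so the proof of the pumping lemma guarantees a repeated state among the first 6+1 visited; the segment between the two visits is the pumpable y.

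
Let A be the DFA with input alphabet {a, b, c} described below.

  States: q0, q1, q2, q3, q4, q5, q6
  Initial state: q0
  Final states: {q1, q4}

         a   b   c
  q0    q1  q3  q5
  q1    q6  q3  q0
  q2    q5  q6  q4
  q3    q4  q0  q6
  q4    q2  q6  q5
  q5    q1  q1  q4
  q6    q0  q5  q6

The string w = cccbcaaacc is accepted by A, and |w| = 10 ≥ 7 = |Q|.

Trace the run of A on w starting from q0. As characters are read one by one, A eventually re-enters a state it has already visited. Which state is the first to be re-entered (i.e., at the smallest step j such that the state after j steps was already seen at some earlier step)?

q5

Run of A on w = c c c b c a a a c c:
  step 0: q0  (start)
  step 1: q5  (read c: q0→q5)
  step 2: q4  (read c: q5→q4)
  step 3: q5  (read c: q4→q5)   ← first repeat (q5 seen earlier)
  step 4: q1  (read b: q5→q1)
  step 5: q0  (read c: q1→q0)
  step 6: q1  (read a: q0→q1)
  step 7: q6  (read a: q1→q6)
  step 8: q0  (read a: q6→q0)
  step 9: q5  (read c: q0→q5)
  step 10: q4  (read c: q5→q4)

The earliest repeat is at step j = 3: A is in q5, which it already visited at step i = 1.
With |Q| = 7, pigeonhole forces a state repeat no later than step 7; the substring read between the first and second visits to that state can be pumped.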